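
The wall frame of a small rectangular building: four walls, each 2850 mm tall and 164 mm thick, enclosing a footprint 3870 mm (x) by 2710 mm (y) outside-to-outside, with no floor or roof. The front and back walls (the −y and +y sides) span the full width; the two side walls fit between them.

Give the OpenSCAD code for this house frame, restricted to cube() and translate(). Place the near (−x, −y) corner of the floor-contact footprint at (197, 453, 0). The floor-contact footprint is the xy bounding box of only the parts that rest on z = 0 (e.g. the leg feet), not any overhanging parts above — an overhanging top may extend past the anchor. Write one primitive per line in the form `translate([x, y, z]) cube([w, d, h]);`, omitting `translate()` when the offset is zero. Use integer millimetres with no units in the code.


translate([197, 453, 0]) cube([3870, 164, 2850]);
translate([197, 2999, 0]) cube([3870, 164, 2850]);
translate([197, 617, 0]) cube([164, 2382, 2850]);
translate([3903, 617, 0]) cube([164, 2382, 2850]);


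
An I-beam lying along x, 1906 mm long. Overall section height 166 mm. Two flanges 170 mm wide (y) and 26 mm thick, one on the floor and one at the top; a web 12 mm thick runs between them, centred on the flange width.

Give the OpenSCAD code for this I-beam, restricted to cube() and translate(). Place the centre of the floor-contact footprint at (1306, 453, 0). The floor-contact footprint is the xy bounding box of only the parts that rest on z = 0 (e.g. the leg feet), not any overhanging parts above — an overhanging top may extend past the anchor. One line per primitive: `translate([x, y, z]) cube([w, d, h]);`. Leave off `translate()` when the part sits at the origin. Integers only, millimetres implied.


translate([353, 368, 0]) cube([1906, 170, 26]);
translate([353, 447, 26]) cube([1906, 12, 114]);
translate([353, 368, 140]) cube([1906, 170, 26]);


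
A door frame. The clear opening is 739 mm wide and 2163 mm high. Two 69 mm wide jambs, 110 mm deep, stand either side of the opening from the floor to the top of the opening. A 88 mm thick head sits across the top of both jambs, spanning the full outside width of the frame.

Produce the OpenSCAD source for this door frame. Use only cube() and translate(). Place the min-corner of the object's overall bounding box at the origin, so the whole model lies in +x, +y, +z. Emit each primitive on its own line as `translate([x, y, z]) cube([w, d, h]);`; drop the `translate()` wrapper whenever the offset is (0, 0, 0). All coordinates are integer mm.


cube([69, 110, 2163]);
translate([808, 0, 0]) cube([69, 110, 2163]);
translate([0, 0, 2163]) cube([877, 110, 88]);


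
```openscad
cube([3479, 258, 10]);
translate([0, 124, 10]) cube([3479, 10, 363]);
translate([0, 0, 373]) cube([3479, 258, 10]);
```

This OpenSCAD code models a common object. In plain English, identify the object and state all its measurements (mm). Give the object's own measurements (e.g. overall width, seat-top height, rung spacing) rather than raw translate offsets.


An I-beam lying along x, 3479 mm long. Overall section height 383 mm. Two flanges 258 mm wide (y) and 10 mm thick, one on the floor and one at the top; a web 10 mm thick runs between them, centred on the flange width.


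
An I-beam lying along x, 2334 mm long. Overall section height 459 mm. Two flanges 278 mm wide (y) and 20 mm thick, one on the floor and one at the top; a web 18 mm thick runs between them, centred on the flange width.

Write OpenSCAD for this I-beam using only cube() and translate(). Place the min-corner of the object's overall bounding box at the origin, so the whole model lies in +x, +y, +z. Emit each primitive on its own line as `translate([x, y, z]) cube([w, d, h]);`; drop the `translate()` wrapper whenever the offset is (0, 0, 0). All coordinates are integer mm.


cube([2334, 278, 20]);
translate([0, 130, 20]) cube([2334, 18, 419]);
translate([0, 0, 439]) cube([2334, 278, 20]);


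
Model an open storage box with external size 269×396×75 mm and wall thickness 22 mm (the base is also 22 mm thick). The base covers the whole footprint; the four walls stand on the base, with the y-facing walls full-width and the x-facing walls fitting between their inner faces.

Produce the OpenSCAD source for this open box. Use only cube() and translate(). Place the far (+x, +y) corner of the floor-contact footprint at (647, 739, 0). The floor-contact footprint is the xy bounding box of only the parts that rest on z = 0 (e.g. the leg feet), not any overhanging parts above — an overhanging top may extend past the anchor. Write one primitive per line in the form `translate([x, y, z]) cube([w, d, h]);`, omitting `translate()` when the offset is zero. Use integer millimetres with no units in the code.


translate([378, 343, 0]) cube([269, 396, 22]);
translate([378, 343, 22]) cube([269, 22, 53]);
translate([378, 717, 22]) cube([269, 22, 53]);
translate([378, 365, 22]) cube([22, 352, 53]);
translate([625, 365, 22]) cube([22, 352, 53]);


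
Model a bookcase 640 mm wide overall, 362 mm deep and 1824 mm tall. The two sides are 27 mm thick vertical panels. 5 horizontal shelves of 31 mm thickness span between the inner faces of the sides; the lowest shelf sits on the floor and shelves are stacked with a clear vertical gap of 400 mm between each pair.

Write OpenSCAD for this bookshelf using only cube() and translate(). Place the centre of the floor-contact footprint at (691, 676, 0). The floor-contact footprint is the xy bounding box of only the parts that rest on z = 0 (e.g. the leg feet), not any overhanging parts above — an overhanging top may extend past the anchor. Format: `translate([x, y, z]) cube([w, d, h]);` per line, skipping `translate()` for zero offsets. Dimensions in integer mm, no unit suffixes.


translate([371, 495, 0]) cube([27, 362, 1824]);
translate([984, 495, 0]) cube([27, 362, 1824]);
translate([398, 495, 0]) cube([586, 362, 31]);
translate([398, 495, 431]) cube([586, 362, 31]);
translate([398, 495, 862]) cube([586, 362, 31]);
translate([398, 495, 1293]) cube([586, 362, 31]);
translate([398, 495, 1724]) cube([586, 362, 31]);


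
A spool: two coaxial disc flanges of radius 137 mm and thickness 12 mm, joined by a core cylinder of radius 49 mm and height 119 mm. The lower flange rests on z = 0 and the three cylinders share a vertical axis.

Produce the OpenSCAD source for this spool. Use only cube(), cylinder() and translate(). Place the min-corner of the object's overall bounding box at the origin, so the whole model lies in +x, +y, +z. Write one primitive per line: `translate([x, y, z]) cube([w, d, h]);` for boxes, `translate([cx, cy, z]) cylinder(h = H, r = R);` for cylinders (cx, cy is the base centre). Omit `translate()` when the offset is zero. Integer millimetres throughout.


translate([137, 137, 0]) cylinder(h = 12, r = 137);
translate([137, 137, 12]) cylinder(h = 119, r = 49);
translate([137, 137, 131]) cylinder(h = 12, r = 137);


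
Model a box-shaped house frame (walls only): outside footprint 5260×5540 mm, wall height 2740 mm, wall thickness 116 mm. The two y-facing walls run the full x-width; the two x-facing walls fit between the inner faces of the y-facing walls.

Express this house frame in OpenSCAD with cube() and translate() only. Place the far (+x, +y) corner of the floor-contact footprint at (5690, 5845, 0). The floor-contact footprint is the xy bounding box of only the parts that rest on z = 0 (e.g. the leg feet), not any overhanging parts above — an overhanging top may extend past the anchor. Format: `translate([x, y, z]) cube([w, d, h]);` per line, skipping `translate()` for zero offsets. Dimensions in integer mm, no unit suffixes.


translate([430, 305, 0]) cube([5260, 116, 2740]);
translate([430, 5729, 0]) cube([5260, 116, 2740]);
translate([430, 421, 0]) cube([116, 5308, 2740]);
translate([5574, 421, 0]) cube([116, 5308, 2740]);


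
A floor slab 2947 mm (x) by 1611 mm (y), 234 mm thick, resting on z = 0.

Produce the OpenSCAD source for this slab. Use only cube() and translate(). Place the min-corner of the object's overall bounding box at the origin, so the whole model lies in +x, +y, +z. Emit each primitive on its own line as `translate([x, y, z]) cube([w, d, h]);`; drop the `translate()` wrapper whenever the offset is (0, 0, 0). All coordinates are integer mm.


cube([2947, 1611, 234]);


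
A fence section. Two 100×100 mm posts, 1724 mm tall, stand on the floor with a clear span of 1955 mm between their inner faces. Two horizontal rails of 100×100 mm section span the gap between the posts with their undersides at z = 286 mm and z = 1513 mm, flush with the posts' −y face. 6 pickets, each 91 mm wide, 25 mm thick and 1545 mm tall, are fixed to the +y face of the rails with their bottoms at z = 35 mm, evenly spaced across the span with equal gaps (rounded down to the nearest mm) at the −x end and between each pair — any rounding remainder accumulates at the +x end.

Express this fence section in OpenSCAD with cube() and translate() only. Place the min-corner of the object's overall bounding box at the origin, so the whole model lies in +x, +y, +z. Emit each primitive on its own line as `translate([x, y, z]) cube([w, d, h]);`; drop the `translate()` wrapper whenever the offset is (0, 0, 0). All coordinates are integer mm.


cube([100, 100, 1724]);
translate([2055, 0, 0]) cube([100, 100, 1724]);
translate([100, 0, 286]) cube([1955, 100, 100]);
translate([100, 0, 1513]) cube([1955, 100, 100]);
translate([301, 100, 35]) cube([91, 25, 1545]);
translate([593, 100, 35]) cube([91, 25, 1545]);
translate([885, 100, 35]) cube([91, 25, 1545]);
translate([1177, 100, 35]) cube([91, 25, 1545]);
translate([1469, 100, 35]) cube([91, 25, 1545]);
translate([1761, 100, 35]) cube([91, 25, 1545]);


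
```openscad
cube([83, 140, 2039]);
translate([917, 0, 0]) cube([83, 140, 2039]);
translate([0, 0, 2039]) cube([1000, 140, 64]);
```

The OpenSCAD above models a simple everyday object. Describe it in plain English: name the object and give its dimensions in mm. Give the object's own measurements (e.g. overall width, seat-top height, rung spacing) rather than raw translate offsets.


A door frame. The clear opening is 834 mm wide and 2039 mm high. Two 83 mm wide jambs, 140 mm deep, stand either side of the opening from the floor to the top of the opening. A 64 mm thick head sits across the top of both jambs, spanning the full outside width of the frame.


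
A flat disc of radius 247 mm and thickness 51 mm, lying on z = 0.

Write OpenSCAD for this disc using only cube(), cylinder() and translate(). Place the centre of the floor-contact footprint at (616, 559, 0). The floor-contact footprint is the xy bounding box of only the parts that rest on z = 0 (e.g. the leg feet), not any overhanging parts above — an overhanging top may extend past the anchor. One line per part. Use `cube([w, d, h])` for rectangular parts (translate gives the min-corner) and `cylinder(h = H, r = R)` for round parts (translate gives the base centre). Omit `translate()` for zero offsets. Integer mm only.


translate([616, 559, 0]) cylinder(h = 51, r = 247);


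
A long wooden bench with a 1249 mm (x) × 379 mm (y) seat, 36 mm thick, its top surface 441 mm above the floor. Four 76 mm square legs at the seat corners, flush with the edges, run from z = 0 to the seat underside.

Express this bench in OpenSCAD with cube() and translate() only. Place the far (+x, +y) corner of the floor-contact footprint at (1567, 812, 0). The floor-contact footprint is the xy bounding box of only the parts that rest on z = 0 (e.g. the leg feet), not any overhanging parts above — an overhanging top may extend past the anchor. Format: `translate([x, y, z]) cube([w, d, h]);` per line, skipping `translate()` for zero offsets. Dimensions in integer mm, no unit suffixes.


translate([318, 433, 405]) cube([1249, 379, 36]);
translate([318, 433, 0]) cube([76, 76, 405]);
translate([318, 736, 0]) cube([76, 76, 405]);
translate([1491, 433, 0]) cube([76, 76, 405]);
translate([1491, 736, 0]) cube([76, 76, 405]);


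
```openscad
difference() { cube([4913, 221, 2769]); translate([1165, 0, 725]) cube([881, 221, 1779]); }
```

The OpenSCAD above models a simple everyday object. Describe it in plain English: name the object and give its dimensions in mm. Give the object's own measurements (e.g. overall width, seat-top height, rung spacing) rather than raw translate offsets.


A wall 4913 mm long (x), 221 mm thick (y), 2769 mm tall, with a rectangular window opening cut through it. The opening is 881 mm wide and 1779 mm tall; its sill is at z = 725 mm and its near (−x) edge is 1165 mm from the wall's −x end. The opening passes through the full wall thickness.


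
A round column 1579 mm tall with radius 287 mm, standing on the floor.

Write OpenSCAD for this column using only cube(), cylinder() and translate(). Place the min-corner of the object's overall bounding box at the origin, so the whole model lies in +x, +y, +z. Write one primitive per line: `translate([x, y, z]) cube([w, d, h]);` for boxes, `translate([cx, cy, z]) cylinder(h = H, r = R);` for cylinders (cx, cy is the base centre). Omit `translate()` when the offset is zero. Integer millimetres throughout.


translate([287, 287, 0]) cylinder(h = 1579, r = 287);


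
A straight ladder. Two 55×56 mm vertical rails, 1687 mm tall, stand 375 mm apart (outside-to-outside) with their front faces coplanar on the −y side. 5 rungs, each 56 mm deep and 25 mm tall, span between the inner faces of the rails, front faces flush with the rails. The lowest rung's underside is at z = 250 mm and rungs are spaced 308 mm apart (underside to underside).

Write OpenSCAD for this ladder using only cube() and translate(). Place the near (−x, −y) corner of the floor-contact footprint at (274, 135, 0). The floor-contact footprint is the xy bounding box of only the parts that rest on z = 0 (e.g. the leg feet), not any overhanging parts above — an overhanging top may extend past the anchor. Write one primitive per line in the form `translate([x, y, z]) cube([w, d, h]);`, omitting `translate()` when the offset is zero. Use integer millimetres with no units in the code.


translate([274, 135, 0]) cube([55, 56, 1687]);
translate([594, 135, 0]) cube([55, 56, 1687]);
translate([329, 135, 250]) cube([265, 56, 25]);
translate([329, 135, 558]) cube([265, 56, 25]);
translate([329, 135, 866]) cube([265, 56, 25]);
translate([329, 135, 1174]) cube([265, 56, 25]);
translate([329, 135, 1482]) cube([265, 56, 25]);


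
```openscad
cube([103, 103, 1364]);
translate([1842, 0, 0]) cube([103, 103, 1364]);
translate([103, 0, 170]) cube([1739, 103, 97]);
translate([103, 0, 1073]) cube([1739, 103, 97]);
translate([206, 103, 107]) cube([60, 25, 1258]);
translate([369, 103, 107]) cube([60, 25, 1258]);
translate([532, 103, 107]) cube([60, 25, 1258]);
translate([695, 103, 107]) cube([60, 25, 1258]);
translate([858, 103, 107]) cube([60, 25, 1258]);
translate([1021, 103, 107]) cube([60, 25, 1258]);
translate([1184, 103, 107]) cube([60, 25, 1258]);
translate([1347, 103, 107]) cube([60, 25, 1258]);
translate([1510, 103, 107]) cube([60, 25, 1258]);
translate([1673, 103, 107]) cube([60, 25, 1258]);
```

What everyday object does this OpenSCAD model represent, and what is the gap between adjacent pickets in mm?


A fence section. The picket gap is 103 mm.

Two posts, two rails, 10 pickets — a fence section. Span 1739 mm holds 10 pickets of 60 mm with 11 equal gaps: ⌊(1739 − 10·60) / 11⌋ = 103 mm.


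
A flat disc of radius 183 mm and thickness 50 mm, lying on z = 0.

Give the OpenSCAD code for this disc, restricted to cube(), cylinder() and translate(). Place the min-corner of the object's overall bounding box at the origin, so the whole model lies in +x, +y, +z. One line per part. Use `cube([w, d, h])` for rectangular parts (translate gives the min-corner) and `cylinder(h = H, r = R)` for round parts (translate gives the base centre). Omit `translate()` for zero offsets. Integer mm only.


translate([183, 183, 0]) cylinder(h = 50, r = 183);


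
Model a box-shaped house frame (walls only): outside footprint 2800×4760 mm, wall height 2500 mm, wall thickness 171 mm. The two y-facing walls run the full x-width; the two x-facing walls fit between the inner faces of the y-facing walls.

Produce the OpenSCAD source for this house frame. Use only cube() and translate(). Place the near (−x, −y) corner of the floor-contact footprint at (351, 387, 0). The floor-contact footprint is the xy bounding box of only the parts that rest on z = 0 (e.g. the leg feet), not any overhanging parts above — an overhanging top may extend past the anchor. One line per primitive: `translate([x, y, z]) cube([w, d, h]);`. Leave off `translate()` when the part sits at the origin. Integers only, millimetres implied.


translate([351, 387, 0]) cube([2800, 171, 2500]);
translate([351, 4976, 0]) cube([2800, 171, 2500]);
translate([351, 558, 0]) cube([171, 4418, 2500]);
translate([2980, 558, 0]) cube([171, 4418, 2500]);


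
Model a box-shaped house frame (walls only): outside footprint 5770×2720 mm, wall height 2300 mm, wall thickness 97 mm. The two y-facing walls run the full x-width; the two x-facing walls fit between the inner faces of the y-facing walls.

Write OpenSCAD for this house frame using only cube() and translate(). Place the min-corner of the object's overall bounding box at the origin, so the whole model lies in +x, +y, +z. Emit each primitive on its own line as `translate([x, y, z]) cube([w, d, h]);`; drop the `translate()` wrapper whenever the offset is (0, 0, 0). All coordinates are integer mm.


cube([5770, 97, 2300]);
translate([0, 2623, 0]) cube([5770, 97, 2300]);
translate([0, 97, 0]) cube([97, 2526, 2300]);
translate([5673, 97, 0]) cube([97, 2526, 2300]);


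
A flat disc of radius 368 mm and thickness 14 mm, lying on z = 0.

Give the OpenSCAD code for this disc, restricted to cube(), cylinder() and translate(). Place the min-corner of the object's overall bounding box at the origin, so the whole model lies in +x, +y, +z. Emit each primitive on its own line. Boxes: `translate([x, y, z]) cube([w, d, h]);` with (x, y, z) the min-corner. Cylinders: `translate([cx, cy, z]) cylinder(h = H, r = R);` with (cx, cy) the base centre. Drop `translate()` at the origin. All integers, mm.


translate([368, 368, 0]) cylinder(h = 14, r = 368);


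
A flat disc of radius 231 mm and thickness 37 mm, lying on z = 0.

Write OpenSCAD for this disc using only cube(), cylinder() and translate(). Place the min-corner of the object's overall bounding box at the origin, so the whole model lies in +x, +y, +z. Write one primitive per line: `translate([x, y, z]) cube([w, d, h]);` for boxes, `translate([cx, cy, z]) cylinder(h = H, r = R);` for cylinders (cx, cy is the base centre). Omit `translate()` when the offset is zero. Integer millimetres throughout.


translate([231, 231, 0]) cylinder(h = 37, r = 231);


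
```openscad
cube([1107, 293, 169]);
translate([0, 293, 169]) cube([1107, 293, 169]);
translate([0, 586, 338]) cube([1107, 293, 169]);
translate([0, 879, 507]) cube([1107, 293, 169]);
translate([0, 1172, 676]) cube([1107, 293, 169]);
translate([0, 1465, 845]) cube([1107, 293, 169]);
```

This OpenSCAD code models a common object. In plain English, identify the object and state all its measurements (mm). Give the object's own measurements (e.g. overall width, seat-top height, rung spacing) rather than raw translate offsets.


A straight staircase of 6 solid steps. Each step is 1107 mm wide (x), 293 mm deep (y, the going) and 169 mm tall (the rise). The first step rests on the floor; each subsequent step sits one going further in +y and one rise higher in +z, directly behind and above the previous step with no overlap.


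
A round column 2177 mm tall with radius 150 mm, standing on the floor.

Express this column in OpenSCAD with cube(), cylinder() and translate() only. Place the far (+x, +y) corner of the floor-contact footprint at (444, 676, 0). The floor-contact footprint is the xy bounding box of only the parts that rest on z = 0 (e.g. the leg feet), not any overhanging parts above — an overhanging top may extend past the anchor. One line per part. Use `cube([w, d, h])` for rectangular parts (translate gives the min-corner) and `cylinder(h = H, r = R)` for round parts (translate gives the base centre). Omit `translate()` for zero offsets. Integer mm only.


translate([294, 526, 0]) cylinder(h = 2177, r = 150);


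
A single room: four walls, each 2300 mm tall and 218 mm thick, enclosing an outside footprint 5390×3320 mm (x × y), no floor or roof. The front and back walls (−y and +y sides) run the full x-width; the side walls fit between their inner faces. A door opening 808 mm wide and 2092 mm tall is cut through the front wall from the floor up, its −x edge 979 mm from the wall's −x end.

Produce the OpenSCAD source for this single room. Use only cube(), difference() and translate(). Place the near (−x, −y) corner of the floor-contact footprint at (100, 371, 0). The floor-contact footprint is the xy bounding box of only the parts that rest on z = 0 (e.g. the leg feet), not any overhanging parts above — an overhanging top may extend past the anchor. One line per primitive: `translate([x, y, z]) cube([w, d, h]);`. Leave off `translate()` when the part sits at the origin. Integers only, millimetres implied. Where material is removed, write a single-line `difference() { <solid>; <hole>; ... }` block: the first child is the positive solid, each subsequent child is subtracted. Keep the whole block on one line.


difference() { translate([100, 371, 0]) cube([5390, 218, 2300]); translate([1079, 371, 0]) cube([808, 218, 2092]); }
translate([100, 3473, 0]) cube([5390, 218, 2300]);
translate([100, 589, 0]) cube([218, 2884, 2300]);
translate([5272, 589, 0]) cube([218, 2884, 2300]);


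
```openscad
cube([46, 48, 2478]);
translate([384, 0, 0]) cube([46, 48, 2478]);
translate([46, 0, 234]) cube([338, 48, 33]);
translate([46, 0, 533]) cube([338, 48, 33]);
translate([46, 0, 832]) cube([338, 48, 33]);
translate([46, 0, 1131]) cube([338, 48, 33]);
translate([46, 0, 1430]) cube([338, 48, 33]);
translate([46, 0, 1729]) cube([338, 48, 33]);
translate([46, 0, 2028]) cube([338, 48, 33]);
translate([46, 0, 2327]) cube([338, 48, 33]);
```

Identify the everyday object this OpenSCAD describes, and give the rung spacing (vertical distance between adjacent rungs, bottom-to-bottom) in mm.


A ladder. The rung spacing is 299 mm.

Two tall 46×48 posts with 8 short bars between them — a ladder. Adjacent rungs sit at z = 234 and z = 533, so the spacing is 533 − 234 = 299 mm.


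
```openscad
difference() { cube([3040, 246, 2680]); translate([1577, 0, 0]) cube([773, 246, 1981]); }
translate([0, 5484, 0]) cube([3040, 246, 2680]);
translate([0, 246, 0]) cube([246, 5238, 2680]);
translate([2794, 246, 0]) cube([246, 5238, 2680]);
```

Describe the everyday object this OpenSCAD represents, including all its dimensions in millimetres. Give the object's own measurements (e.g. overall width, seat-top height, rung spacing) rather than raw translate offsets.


A single room: four walls, each 2680 mm tall and 246 mm thick, enclosing an outside footprint 3040×5730 mm (x × y), no floor or roof. The front and back walls (−y and +y sides) run the full x-width; the side walls fit between their inner faces. A door opening 773 mm wide and 1981 mm tall is cut through the front wall from the floor up, its −x edge 1577 mm from the wall's −x end.


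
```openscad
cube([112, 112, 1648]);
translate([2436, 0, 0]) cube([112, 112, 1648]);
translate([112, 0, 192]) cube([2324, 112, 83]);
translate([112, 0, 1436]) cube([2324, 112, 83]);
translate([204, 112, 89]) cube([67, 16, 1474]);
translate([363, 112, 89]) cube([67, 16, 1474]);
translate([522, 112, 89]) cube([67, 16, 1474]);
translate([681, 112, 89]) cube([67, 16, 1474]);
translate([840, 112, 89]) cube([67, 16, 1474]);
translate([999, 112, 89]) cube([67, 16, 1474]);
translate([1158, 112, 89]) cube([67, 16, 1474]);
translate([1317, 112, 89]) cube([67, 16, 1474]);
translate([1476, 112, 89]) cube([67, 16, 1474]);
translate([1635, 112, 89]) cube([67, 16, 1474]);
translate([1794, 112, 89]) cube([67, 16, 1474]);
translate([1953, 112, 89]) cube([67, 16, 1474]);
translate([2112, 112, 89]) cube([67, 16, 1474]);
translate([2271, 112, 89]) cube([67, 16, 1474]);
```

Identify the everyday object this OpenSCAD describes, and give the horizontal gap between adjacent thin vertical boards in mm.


A fence section. The picket gap is 92 mm.

Two posts, two rails, 14 pickets — a fence section. Span 2324 mm holds 14 pickets of 67 mm with 15 equal gaps: ⌊(2324 − 14·67) / 15⌋ = 92 mm.


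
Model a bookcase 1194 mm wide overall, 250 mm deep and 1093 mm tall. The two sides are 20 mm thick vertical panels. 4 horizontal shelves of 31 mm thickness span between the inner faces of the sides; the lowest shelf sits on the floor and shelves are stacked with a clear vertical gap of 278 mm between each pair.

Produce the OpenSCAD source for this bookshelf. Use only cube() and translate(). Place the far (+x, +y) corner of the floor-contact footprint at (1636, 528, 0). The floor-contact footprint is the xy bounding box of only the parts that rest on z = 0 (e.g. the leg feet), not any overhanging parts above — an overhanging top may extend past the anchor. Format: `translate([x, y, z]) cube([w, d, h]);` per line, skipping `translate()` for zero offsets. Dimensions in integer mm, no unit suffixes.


translate([442, 278, 0]) cube([20, 250, 1093]);
translate([1616, 278, 0]) cube([20, 250, 1093]);
translate([462, 278, 0]) cube([1154, 250, 31]);
translate([462, 278, 309]) cube([1154, 250, 31]);
translate([462, 278, 618]) cube([1154, 250, 31]);
translate([462, 278, 927]) cube([1154, 250, 31]);


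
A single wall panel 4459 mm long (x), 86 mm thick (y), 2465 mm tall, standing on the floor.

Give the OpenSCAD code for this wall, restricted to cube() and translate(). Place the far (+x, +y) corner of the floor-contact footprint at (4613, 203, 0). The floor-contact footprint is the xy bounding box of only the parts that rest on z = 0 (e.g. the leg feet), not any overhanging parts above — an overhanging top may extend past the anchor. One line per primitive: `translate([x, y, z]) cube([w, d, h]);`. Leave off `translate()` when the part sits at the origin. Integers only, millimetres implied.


translate([154, 117, 0]) cube([4459, 86, 2465]);


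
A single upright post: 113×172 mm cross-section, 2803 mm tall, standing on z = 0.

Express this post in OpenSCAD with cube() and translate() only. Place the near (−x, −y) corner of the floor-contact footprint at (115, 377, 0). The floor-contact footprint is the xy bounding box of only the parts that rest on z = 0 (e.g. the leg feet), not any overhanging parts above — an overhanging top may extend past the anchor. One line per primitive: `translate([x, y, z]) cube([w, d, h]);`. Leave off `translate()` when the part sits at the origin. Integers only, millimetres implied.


translate([115, 377, 0]) cube([113, 172, 2803]);


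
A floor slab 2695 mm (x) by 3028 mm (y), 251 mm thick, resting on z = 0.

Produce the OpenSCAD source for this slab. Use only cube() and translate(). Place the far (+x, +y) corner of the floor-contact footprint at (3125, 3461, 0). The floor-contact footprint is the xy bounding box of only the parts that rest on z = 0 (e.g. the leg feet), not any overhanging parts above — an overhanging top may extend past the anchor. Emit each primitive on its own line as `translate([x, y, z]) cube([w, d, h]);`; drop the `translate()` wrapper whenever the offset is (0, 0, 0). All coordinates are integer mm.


translate([430, 433, 0]) cube([2695, 3028, 251]);


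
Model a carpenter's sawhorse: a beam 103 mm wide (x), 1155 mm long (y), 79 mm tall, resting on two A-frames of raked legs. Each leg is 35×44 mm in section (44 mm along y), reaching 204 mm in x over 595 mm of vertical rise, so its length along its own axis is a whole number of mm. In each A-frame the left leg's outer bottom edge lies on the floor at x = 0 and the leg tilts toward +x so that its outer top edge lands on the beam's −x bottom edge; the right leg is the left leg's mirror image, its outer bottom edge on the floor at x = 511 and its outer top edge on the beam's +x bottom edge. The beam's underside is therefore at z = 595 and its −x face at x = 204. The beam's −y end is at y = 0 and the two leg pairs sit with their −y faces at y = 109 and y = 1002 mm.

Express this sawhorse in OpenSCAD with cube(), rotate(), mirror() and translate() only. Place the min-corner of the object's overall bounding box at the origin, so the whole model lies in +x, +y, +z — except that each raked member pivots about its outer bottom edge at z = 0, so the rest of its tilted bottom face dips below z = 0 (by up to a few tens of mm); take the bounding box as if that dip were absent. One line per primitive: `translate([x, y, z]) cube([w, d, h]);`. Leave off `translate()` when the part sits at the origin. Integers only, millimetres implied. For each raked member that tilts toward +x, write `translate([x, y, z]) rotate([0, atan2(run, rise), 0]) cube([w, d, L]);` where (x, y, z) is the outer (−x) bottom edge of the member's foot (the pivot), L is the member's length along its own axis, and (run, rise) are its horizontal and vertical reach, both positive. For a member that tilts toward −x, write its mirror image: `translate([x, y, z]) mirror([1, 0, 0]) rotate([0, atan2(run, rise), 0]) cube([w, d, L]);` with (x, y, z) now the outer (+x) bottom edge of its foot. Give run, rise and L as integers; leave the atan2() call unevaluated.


translate([204, 0, 595]) cube([103, 1155, 79]);
translate([0, 109, 0]) rotate([0, atan2(204, 595), 0]) cube([35, 44, 629]);
translate([511, 109, 0]) mirror([1, 0, 0]) rotate([0, atan2(204, 595), 0]) cube([35, 44, 629]);
translate([0, 1002, 0]) rotate([0, atan2(204, 595), 0]) cube([35, 44, 629]);
translate([511, 1002, 0]) mirror([1, 0, 0]) rotate([0, atan2(204, 595), 0]) cube([35, 44, 629]);


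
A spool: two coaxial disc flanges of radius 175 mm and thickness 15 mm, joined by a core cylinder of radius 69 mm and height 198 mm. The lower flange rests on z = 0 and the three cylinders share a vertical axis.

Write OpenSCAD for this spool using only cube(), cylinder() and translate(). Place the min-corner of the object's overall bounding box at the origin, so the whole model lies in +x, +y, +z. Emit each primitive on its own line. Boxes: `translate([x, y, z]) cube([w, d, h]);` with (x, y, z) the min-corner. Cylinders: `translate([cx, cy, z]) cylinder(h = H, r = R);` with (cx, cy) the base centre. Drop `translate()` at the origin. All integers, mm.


translate([175, 175, 0]) cylinder(h = 15, r = 175);
translate([175, 175, 15]) cylinder(h = 198, r = 69);
translate([175, 175, 213]) cylinder(h = 15, r = 175);


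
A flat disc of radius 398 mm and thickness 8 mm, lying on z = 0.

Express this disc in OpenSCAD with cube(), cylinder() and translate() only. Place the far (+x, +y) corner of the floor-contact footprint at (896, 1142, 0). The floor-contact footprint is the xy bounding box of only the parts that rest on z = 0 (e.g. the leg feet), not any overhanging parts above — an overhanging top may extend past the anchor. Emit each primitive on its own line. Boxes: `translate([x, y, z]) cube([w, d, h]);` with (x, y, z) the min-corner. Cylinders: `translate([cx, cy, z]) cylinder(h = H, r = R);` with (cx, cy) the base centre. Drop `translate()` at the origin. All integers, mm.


translate([498, 744, 0]) cylinder(h = 8, r = 398);


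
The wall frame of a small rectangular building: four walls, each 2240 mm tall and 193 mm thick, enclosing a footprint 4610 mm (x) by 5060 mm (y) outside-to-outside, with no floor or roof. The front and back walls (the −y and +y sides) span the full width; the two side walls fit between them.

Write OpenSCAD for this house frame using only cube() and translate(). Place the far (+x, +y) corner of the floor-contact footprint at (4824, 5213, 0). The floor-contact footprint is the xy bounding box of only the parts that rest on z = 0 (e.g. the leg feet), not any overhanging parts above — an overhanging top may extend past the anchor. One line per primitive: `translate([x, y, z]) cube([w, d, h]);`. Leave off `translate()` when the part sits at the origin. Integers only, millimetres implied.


translate([214, 153, 0]) cube([4610, 193, 2240]);
translate([214, 5020, 0]) cube([4610, 193, 2240]);
translate([214, 346, 0]) cube([193, 4674, 2240]);
translate([4631, 346, 0]) cube([193, 4674, 2240]);


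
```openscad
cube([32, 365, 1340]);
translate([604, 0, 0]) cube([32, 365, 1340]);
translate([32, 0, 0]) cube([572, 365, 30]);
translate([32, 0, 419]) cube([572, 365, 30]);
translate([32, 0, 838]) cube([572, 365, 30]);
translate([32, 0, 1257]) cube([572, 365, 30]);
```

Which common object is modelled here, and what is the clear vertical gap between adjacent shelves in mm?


A bookshelf. The clear shelf gap is 389 mm.

Two tall side panels with 4 horizontal boards between them — a bookshelf. The first two shelf undersides are at z = 0 and z = 419; with shelf thickness 30, the clear gap is 419 − 0 − 30 = 389 mm.


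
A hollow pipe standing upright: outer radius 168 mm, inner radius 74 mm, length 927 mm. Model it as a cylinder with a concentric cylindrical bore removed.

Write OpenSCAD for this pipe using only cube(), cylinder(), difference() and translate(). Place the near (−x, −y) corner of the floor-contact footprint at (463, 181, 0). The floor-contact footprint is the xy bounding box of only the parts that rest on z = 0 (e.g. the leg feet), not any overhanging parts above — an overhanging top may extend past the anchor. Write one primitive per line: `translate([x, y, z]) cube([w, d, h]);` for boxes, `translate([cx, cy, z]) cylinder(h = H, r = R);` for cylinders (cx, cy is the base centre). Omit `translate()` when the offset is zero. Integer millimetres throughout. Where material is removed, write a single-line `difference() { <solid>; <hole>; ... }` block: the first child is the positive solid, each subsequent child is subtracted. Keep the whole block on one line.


difference() { translate([631, 349, 0]) cylinder(h = 927, r = 168); translate([631, 349, 0]) cylinder(h = 927, r = 74); }


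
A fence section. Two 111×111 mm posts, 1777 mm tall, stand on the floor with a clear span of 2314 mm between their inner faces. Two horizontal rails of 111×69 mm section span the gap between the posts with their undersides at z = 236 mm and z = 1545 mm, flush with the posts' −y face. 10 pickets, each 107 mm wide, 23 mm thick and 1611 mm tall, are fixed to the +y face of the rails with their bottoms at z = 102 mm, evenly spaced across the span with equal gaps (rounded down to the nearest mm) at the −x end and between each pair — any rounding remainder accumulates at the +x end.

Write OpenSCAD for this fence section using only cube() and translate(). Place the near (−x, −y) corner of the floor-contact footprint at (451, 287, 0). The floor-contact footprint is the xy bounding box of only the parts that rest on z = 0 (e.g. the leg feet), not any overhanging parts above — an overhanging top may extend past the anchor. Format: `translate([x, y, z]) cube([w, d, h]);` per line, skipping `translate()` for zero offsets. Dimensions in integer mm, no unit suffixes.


translate([451, 287, 0]) cube([111, 111, 1777]);
translate([2876, 287, 0]) cube([111, 111, 1777]);
translate([562, 287, 236]) cube([2314, 111, 69]);
translate([562, 287, 1545]) cube([2314, 111, 69]);
translate([675, 398, 102]) cube([107, 23, 1611]);
translate([895, 398, 102]) cube([107, 23, 1611]);
translate([1115, 398, 102]) cube([107, 23, 1611]);
translate([1335, 398, 102]) cube([107, 23, 1611]);
translate([1555, 398, 102]) cube([107, 23, 1611]);
translate([1775, 398, 102]) cube([107, 23, 1611]);
translate([1995, 398, 102]) cube([107, 23, 1611]);
translate([2215, 398, 102]) cube([107, 23, 1611]);
translate([2435, 398, 102]) cube([107, 23, 1611]);
translate([2655, 398, 102]) cube([107, 23, 1611]);


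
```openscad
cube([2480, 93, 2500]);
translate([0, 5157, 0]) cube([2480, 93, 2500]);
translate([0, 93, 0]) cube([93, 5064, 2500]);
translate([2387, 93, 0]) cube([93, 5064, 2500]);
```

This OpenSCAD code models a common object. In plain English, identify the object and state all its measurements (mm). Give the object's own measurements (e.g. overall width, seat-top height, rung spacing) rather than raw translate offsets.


The wall frame of a small rectangular building: four walls, each 2500 mm tall and 93 mm thick, enclosing a footprint 2480 mm (x) by 5250 mm (y) outside-to-outside, with no floor or roof. The front and back walls (the −y and +y sides) span the full width; the two side walls fit between them.


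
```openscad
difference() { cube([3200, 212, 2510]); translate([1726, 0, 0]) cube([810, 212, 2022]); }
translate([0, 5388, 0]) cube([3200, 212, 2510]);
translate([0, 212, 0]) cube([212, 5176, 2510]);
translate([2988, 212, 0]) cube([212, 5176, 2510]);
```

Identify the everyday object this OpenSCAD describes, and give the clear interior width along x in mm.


A single room. The interior width is 2776 mm.

Four walls enclosing a rectangle with a door in the front wall — a room. Outside width 3200 minus two 212 mm walls gives 2776 mm.


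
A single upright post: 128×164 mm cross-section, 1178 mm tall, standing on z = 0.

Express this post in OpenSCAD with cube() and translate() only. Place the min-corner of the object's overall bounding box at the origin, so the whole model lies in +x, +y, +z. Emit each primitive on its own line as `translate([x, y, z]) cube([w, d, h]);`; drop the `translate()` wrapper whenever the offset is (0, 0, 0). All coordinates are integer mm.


cube([128, 164, 1178]);


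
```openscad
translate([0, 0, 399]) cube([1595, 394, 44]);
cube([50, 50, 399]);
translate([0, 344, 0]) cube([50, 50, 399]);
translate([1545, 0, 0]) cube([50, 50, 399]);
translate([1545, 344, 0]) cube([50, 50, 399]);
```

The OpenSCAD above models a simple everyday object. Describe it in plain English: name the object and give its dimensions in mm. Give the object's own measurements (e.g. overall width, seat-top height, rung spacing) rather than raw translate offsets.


A long wooden bench with a 1595 mm (x) × 394 mm (y) seat, 44 mm thick, its top surface 443 mm above the floor. Four 50 mm square legs at the seat corners, flush with the edges, run from z = 0 to the seat underside.


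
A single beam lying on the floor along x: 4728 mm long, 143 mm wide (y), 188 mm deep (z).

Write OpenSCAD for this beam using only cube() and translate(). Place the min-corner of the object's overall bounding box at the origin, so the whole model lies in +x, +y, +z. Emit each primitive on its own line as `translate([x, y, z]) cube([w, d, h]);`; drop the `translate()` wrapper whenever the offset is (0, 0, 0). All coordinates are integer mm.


cube([4728, 143, 188]);


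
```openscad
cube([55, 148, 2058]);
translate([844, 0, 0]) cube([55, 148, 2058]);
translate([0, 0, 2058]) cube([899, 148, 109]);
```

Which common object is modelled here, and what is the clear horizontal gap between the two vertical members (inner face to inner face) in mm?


A door frame. The clear opening width is 789 mm.

Two 2058 mm tall posts with a header on top — a door frame. The left jamb is 55 mm wide at x = 0; the right jamb starts at x = 844. The clear opening is 844 − 55 = 789 mm.


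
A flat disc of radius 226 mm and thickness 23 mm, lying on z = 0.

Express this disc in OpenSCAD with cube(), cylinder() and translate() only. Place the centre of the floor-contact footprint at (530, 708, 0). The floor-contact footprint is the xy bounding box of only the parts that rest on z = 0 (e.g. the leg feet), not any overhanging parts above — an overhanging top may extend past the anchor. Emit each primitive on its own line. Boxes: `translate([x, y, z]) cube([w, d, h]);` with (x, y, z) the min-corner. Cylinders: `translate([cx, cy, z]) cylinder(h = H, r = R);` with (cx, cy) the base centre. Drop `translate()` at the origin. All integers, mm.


translate([530, 708, 0]) cylinder(h = 23, r = 226);
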